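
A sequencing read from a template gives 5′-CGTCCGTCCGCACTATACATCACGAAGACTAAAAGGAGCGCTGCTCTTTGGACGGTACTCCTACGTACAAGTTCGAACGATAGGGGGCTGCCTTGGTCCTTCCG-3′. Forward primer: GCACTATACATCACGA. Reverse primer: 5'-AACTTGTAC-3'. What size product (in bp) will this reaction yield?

64 bp

Forward primer GCACTATACATCACGA is found on the top strand at positions 10–25.
Reverse complement of the reverse primer: GTACAAGTT. This occurs on the top strand at positions 65–73.
Product length = (reverse-primer end) − (forward-primer start) + 1 = 73 − 10 + 1 = 64 bp.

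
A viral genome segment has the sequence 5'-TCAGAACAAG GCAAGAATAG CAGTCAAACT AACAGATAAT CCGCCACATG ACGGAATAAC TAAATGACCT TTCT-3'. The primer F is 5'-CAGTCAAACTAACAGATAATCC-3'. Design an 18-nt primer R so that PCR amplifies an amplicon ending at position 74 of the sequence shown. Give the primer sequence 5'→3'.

The forward primer binds at positions 21–42; the product's 3' end on the top strand is position 74.
The reverse primer anneals to the top strand over positions 57–74, i.e. to TAACTAAATGACCTTTCT.
Its sequence written 5'→3' is the reverse complement: AGAAAGGTCATTTAGTTA.

5'-AGAAAGGTCATTTAGTTA-3'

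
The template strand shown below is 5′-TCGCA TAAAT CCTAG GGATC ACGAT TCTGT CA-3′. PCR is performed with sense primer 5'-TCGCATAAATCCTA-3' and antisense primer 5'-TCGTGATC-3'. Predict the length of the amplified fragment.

24 bp

Scanning the template, TCGCATAAATCCTA occurs at positions 1–14; this primer anneals to the bottom strand there with its 3' end pointing downstream.
The reverse primer's reverse complement is GATCACGA, which matches the template at positions 17–24.
The product runs from position 1 to position 24, so its length is 24 − 1 + 1 = 24 bp.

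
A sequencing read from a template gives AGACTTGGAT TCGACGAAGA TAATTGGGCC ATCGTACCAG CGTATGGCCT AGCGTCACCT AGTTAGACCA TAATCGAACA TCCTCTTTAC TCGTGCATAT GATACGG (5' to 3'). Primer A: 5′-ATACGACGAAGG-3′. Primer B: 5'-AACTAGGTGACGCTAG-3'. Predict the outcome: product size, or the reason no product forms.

No product — primer A has no binding site in the template.

Primer A (ATACGACGAAGG) does not match the top strand, and its reverse complement CCTTCGTCGTAT does not match either.
With no annealing site for primer A, no amplification occurs.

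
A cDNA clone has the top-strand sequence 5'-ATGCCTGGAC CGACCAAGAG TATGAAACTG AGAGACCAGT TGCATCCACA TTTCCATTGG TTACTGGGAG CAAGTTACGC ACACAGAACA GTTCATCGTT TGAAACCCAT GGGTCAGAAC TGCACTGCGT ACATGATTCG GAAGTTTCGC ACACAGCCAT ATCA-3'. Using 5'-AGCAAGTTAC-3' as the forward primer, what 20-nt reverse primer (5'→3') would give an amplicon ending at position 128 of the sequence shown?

The forward primer binds at positions 69–78; the product's 3' end on the top strand is position 128.
The reverse primer anneals to the top strand over positions 109–128, i.e. to ATGGGTCAGAACTGCACTGC.
Its sequence written 5'→3' is the reverse complement: GCAGTGCAGTTCTGACCCAT.

5'-GCAGTGCAGTTCTGACCCAT-3'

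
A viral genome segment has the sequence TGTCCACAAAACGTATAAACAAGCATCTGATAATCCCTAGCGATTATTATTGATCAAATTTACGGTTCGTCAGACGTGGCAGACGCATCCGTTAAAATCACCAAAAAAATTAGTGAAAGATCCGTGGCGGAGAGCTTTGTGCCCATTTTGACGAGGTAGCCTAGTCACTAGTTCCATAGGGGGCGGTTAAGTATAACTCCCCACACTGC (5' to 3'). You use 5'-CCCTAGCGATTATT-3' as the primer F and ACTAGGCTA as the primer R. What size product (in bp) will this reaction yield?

131 bp

Forward primer CCCTAGCGATTATT is found on the top strand at positions 35–48.
The reverse primer's reverse complement is TAGCCTAGT, which matches the template at positions 157–165.
Amplicon spans positions 35–165: 131 bp.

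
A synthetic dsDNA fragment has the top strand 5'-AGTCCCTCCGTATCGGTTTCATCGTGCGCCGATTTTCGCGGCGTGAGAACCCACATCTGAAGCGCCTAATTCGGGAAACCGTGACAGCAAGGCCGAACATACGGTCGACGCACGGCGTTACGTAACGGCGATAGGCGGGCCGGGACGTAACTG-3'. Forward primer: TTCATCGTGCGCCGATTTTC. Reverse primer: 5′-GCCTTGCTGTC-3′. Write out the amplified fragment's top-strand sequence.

5'-TTCATCGTGCGCCGATTTTCGCGGCGTGAGAACCCACATCTGAAGCGCCTAATTCGGGAAACCGTGACAGCAAGGC-3'

Forward primer TTCATCGTGCGCCGATTTTC is found on the top strand at positions 18–37.
Taking the reverse complement of GCCTTGCTGTC gives GACAGCAAGGC, found at positions 83–93 on the template; the primer anneals here to the top strand with its 3' end pointing upstream.
The product is the template from position 18 through 93 (76 bp).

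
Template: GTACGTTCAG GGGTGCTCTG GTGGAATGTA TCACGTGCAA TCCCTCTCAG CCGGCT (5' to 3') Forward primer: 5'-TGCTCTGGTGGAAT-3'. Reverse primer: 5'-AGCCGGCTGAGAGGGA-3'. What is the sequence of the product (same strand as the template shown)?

Forward primer TGCTCTGGTGGAAT is found on the top strand at positions 14–27.
Reverse complement of the reverse primer: TCCCTCTCAGCCGGCT. This occurs on the top strand at positions 41–56.
The product is the template from position 14 through 56 (43 bp).

5'-TGCTCTGGTGGAATGTATCACGTGCAATCCCTCTCAGCCGGCT-3'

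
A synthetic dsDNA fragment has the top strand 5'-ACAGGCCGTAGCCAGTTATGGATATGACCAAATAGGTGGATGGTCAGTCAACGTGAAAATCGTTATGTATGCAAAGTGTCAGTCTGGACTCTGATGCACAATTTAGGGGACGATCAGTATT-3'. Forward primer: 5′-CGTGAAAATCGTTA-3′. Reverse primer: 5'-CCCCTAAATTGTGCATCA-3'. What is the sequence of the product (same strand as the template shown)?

Forward primer CGTGAAAATCGTTA is found on the top strand at positions 52–65.
The reverse primer's reverse complement is TGATGCACAATTTAGGGG, which matches the template at positions 92–109.
The product is the template from position 52 through 109 (58 bp).

5'-CGTGAAAATCGTTATGTATGCAAAGTGTCAGTCTGGACTCTGATGCACAATTTAGGGG-3'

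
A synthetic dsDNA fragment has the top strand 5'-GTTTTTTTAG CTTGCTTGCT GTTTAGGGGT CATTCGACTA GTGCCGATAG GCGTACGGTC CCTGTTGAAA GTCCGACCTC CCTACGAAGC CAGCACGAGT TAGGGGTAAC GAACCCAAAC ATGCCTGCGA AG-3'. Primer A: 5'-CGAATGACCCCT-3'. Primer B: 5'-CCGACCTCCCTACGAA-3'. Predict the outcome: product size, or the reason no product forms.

Primer A (CGAATGACCCCT) has reverse complement AGGGGTCATTCG, which matches the top strand at positions 25–36; primer A anneals to the top strand there with its 3' end pointing upstream toward position 25.
Primer B (CCGACCTCCCTACGAA) matches the top strand directly at positions 73–88; it anneals to the bottom strand with its 3' end pointing downstream toward position 88.
The 3' ends diverge (primer A extends toward position 1, primer B toward position 132), so the primers never converge on a shared product.

No product — the primers' 3' ends point away from each other.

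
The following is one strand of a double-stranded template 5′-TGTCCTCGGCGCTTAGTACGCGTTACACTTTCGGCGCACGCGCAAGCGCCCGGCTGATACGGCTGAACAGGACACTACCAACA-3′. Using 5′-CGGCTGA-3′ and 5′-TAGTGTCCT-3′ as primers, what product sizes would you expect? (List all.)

27 bp, 18 bp

The forward primer CGGCTGA matches the top strand at positions 51–57, 60–66.
The reverse primer's reverse complement is AGGACACTA, matching at positions 69–77.
Each forward site pairs with the reverse site to give a product ending at position 77: sizes 27, 18 bp.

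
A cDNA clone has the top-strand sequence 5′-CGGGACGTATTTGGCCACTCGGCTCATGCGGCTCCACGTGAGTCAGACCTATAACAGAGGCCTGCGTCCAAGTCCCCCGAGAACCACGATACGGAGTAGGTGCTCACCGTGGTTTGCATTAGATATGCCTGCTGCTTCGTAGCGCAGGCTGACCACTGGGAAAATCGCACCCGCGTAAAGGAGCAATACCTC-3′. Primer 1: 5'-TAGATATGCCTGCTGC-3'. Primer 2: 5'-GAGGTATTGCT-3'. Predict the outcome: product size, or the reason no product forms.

Yes — a 73 bp product.

Primer 1 (TAGATATGCCTGCTGC) matches the top strand at positions 120–135; it acts as a forward primer.
Primer 2's reverse complement is AGCAATACCTC, matching the top strand at positions 182–192; it acts as a reverse primer.
The 3' ends face each other across positions 120–192, giving a 73 bp product.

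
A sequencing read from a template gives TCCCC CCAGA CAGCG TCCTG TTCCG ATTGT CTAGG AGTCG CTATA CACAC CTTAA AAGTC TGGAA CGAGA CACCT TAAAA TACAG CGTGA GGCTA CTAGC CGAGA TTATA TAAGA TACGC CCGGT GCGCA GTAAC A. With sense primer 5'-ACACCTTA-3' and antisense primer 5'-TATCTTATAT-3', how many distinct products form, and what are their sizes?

Two products: 71 bp, 48 bp

The forward primer ACACCTTA matches the top strand at positions 47–54, 70–77.
The reverse primer's reverse complement is ATATAAGATA, matching at positions 108–117.
Each forward site pairs with the reverse site to give a product ending at position 117: sizes 71, 48 bp.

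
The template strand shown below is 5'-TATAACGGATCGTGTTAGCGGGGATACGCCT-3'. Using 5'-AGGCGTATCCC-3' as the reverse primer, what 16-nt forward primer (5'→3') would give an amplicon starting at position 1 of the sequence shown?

5'-TATAACGGATCGTGTT-3'

The reverse primer's reverse complement GGGATACGCCT matches the template at positions 21–31; the product starts at position 1.
The forward primer is identical to the top strand over positions 1–16: TATAACGGATCGTGTT.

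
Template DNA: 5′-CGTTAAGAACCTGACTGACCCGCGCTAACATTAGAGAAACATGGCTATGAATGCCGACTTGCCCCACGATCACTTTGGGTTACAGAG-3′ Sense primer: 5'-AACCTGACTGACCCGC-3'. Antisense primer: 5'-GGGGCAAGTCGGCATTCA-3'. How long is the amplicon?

Forward primer AACCTGACTGACCCGC is found on the top strand at positions 8–23.
Reverse complement of the reverse primer: TGAATGCCGACTTGCCCC. This occurs on the top strand at positions 48–65.
Product length = (reverse-primer end) − (forward-primer start) + 1 = 65 − 8 + 1 = 58 bp.

58 bp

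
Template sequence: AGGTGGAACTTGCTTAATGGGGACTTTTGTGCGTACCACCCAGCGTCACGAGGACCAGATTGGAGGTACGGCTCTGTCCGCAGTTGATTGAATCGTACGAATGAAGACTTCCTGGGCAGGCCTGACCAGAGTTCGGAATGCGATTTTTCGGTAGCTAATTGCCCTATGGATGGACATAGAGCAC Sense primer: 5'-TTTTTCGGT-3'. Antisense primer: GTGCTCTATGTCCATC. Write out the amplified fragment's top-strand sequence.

The forward primer matches the template at positions 144–152.
The reverse primer's reverse complement is GATGGACATAGAGCAC, which matches the template at positions 169–184.
The product is the template from position 144 through 184 (41 bp).

5'-TTTTTCGGTAGCTAATTGCCCTATGGATGGACATAGAGCAC-3'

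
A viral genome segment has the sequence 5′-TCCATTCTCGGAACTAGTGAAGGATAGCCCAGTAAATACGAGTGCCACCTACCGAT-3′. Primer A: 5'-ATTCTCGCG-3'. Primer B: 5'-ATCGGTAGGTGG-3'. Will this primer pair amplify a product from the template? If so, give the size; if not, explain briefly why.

No product — primer A has no binding site in the template.

Primer A (ATTCTCGCG) does not match the top strand, and its reverse complement CGCGAGAAT does not match either.
With no annealing site for primer A, no amplification occurs.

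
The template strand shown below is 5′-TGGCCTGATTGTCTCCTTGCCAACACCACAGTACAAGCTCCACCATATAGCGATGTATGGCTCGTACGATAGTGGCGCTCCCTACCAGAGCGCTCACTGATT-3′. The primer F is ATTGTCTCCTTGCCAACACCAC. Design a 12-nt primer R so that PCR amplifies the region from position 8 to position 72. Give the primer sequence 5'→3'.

5'-CTATCGTACGAG-3'

The product's 3' end on the top strand is position 72.
The reverse primer anneals to the top strand over positions 61–72, i.e. to CTCGTACGATAG.
Its sequence written 5'→3' is the reverse complement: CTATCGTACGAG.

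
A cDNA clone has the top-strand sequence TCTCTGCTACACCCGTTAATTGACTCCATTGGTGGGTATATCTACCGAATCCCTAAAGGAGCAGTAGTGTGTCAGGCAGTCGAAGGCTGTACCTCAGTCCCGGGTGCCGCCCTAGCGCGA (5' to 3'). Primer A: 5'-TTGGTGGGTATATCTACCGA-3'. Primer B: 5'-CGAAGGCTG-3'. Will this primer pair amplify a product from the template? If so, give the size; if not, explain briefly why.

Primer A (TTGGTGGGTATATCTACCGA) matches the top strand at positions 29–48 (3' end points downstream).
Primer B (CGAAGGCTG) also matches the top strand directly, at positions 81–89 — its reverse complement CAGCCTTCG is not present.
Both primers anneal to the bottom strand with 3' ends pointing the same way, so neither can prime synthesis back toward the other.

No product — both primers anneal to the same strand and extend in the same direction.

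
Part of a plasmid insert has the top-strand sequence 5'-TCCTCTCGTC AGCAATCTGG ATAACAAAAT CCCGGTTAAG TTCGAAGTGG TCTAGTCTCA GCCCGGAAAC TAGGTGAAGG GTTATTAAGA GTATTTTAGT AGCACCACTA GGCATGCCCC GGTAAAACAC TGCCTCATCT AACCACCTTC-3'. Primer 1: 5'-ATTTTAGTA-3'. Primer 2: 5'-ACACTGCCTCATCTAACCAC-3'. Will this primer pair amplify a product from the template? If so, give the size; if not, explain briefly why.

Primer 1 (ATTTTAGTA) matches the top strand at positions 93–101 (3' end points downstream).
Primer 2 (ACACTGCCTCATCTAACCAC) also matches the top strand directly, at positions 127–146 — its reverse complement GTGGTTAGATGAGGCAGTGT is not present.
Both primers anneal to the bottom strand with 3' ends pointing the same way, so neither can prime synthesis back toward the other.

No product — both primers anneal to the same strand and extend in the same direction.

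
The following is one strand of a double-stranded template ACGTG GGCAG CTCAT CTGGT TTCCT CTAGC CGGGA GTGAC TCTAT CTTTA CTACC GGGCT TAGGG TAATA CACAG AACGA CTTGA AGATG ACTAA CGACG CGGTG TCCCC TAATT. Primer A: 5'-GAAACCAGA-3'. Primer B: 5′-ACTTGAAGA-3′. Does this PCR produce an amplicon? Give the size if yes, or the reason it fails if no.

Primer A (GAAACCAGA) has reverse complement TCTGGTTTC, which matches the top strand at positions 15–23; primer A anneals to the top strand there with its 3' end pointing upstream toward position 15.
Primer B (ACTTGAAGA) matches the top strand directly at positions 80–88; it anneals to the bottom strand with its 3' end pointing downstream toward position 88.
The 3' ends diverge (primer A extends toward position 1, primer B toward position 115), so the primers never converge on a shared product.

No product — the primers' 3' ends point away from each other.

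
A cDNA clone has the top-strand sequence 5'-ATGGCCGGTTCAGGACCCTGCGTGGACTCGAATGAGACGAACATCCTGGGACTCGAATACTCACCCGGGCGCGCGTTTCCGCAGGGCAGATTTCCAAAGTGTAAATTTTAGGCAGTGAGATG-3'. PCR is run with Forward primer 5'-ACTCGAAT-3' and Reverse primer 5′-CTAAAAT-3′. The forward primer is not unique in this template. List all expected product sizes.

The forward primer ACTCGAAT matches the top strand at positions 26–33, 51–58.
The reverse primer's reverse complement is ATTTTAG, matching at positions 105–111.
Each forward site pairs with the reverse site to give a product ending at position 111: sizes 86, 61 bp.

86 bp, 61 bp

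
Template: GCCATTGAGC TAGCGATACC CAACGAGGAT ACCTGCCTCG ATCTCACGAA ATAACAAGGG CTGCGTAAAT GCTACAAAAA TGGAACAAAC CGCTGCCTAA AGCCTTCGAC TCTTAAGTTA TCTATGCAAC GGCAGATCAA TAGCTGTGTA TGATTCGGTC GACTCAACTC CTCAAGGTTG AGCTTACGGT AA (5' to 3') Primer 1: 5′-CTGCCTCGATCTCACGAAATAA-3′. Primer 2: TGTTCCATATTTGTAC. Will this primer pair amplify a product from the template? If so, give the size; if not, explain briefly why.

Primer 2 (TGTTCCATATTTGTAC) does not match the top strand, and its reverse complement GTACAAATATGGAACA does not match either.
With no annealing site for primer 2, no amplification occurs.

No product — primer 2 has no binding site in the template.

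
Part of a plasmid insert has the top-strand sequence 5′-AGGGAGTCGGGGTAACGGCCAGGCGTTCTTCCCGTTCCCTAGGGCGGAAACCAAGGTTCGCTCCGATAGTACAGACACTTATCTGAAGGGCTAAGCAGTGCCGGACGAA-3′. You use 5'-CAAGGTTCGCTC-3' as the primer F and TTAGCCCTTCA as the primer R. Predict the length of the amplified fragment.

43 bp

Scanning the template, CAAGGTTCGCTC occurs at positions 52–63; this primer anneals to the bottom strand there with its 3' end pointing downstream.
Reverse complement of the reverse primer: TGAAGGGCTAA. This occurs on the top strand at positions 84–94.
Amplicon spans positions 52–94: 43 bp.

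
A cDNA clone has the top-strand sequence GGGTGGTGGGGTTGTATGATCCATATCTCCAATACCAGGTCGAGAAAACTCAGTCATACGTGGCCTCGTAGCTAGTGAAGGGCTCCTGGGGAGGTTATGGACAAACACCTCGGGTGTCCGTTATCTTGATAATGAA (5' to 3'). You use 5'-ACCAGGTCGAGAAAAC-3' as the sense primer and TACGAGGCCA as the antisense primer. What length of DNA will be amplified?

Forward primer ACCAGGTCGAGAAAAC is found on the top strand at positions 34–49.
Reverse complement of the reverse primer: TGGCCTCGTA. This occurs on the top strand at positions 61–70.
The product runs from position 34 to position 70, so its length is 70 − 34 + 1 = 37 bp.

37 bp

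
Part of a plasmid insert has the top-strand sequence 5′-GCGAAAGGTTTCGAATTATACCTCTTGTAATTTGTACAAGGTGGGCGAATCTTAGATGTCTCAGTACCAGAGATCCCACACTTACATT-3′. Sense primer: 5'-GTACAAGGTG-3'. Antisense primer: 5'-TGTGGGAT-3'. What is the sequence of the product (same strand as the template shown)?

Forward primer GTACAAGGTG is found on the top strand at positions 34–43.
Reverse complement of the reverse primer: ATCCCACA. This occurs on the top strand at positions 73–80.
The product is the template from position 34 through 80 (47 bp).

5'-GTACAAGGTGGGCGAATCTTAGATGTCTCAGTACCAGAGATCCCACA-3'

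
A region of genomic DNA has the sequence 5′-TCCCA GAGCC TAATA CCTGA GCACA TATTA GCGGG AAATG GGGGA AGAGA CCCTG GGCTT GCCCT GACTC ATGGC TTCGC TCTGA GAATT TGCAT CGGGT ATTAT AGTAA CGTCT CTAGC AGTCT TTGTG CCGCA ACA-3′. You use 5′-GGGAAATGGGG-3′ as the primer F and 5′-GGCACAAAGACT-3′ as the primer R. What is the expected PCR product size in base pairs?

100 bp

The forward primer matches the template at positions 33–43.
Taking the reverse complement of GGCACAAAGACT gives AGTCTTTGTGCC, found at positions 121–132 on the template; the primer anneals here to the top strand with its 3' end pointing upstream.
Product length = (reverse-primer end) − (forward-primer start) + 1 = 132 − 33 + 1 = 100 bp.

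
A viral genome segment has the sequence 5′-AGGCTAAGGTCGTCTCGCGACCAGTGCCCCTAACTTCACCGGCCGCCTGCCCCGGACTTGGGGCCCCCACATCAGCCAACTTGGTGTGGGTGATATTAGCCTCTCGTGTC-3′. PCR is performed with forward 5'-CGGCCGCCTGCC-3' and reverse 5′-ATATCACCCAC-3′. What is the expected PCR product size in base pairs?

Scanning the template, CGGCCGCCTGCC occurs at positions 40–51; this primer anneals to the bottom strand there with its 3' end pointing downstream.
Taking the reverse complement of ATATCACCCAC gives GTGGGTGATAT, found at positions 86–96 on the template; the primer anneals here to the top strand with its 3' end pointing upstream.
Amplicon spans positions 40–96: 57 bp.

57 bp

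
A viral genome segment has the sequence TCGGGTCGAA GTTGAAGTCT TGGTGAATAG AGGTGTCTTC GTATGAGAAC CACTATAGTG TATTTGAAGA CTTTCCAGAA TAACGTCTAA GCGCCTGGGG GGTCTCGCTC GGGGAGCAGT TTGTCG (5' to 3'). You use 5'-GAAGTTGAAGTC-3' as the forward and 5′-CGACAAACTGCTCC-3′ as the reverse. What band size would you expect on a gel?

119 bp

The forward primer matches the template at positions 8–19.
The reverse primer's reverse complement is GGAGCAGTTTGTCG, which matches the template at positions 113–126.
Amplicon spans positions 8–126: 119 bp.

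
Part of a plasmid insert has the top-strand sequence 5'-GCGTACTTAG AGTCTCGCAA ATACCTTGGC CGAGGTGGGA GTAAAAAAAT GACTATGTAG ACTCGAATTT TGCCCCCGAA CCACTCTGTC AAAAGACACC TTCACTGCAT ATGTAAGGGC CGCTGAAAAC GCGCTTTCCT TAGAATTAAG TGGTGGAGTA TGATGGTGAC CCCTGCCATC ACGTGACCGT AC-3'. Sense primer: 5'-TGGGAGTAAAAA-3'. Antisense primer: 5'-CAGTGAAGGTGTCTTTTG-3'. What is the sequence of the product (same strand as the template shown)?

The forward primer matches the template at positions 36–47.
The reverse primer's reverse complement is CAAAAGACACCTTCACTG, which matches the template at positions 90–107.
The product is the template from position 36 through 107 (72 bp).

5'-TGGGAGTAAAAAAATGACTATGTAGACTCGAATTTTGCCCCCGAACCACTCTGTCAAAAGACACCTTCACTG-3'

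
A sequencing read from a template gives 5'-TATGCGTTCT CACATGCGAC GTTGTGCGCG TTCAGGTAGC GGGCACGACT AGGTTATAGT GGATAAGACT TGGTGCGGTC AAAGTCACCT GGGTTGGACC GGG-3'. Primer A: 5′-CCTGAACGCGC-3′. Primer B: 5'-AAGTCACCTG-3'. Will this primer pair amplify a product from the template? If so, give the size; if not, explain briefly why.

Primer A (CCTGAACGCGC) has reverse complement GCGCGTTCAGG, which matches the top strand at positions 26–36; primer A anneals to the top strand there with its 3' end pointing upstream toward position 26.
Primer B (AAGTCACCTG) matches the top strand directly at positions 82–91; it anneals to the bottom strand with its 3' end pointing downstream toward position 91.
The 3' ends diverge (primer A extends toward position 1, primer B toward position 103), so the primers never converge on a shared product.

No product — the primers' 3' ends point away from each other.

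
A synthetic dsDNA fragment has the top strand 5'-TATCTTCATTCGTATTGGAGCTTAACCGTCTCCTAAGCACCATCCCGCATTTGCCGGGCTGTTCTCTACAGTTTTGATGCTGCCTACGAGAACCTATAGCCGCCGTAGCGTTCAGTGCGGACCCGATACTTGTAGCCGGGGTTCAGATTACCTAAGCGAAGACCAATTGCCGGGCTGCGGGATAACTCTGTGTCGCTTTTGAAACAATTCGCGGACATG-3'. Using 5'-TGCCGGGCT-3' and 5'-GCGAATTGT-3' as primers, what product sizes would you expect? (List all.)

161 bp, 45 bp

The forward primer TGCCGGGCT matches the top strand at positions 52–60, 168–176.
The reverse primer's reverse complement is ACAATTCGC, matching at positions 204–212.
Each forward site pairs with the reverse site to give a product ending at position 212: sizes 161, 45 bp.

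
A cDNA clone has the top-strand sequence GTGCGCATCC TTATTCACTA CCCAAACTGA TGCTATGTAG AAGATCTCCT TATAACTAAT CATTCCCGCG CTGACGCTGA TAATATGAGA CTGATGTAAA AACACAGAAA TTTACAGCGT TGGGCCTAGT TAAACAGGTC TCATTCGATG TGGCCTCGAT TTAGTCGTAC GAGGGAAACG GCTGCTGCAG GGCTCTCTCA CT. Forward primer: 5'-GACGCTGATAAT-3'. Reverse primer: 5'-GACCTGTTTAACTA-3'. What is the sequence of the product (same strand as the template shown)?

5'-GACGCTGATAATATGAGACTGATGTAAAAACACAGAAATTTACAGCGTTGGGCCTAGTTAAACAGGTC-3'

Forward primer GACGCTGATAAT is found on the top strand at positions 73–84.
Reverse complement of the reverse primer: TAGTTAAACAGGTC. This occurs on the top strand at positions 127–140.
The product is the template from position 73 through 140 (68 bp).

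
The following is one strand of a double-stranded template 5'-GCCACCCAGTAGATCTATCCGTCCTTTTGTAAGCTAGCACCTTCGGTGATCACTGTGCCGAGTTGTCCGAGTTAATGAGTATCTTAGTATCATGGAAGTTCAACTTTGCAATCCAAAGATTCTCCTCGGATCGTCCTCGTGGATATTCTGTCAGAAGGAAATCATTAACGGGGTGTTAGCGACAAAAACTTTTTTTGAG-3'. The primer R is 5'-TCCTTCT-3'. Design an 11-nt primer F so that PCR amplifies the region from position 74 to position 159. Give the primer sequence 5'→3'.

The reverse primer's reverse complement AGAAGGA matches the template at positions 153–159; the product starts at position 74.
The forward primer is identical to the top strand over positions 74–84: AATGAGTATCT.

5'-AATGAGTATCT-3'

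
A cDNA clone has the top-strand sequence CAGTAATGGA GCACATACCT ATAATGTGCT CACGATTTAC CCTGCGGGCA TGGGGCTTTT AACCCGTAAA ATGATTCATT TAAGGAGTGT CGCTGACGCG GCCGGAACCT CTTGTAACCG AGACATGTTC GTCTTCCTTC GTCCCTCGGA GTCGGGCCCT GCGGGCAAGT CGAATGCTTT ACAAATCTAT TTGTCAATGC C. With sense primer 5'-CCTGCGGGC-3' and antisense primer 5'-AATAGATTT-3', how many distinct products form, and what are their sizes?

The forward primer CCTGCGGGC matches the top strand at positions 41–49, 158–166.
The reverse primer's reverse complement is AAATCTATT, matching at positions 183–191.
Each forward site pairs with the reverse site to give a product ending at position 191: sizes 151, 34 bp.

Two products: 151 bp, 34 bp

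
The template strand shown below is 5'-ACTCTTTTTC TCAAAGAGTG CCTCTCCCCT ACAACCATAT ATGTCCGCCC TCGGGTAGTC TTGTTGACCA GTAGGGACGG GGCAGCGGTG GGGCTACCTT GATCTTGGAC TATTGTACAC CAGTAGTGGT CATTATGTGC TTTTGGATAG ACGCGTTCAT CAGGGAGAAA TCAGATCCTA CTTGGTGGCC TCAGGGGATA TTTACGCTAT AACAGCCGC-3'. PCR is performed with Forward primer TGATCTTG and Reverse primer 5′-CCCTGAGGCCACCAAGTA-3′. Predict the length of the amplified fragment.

Scanning the template, TGATCTTG occurs at positions 100–107; this primer anneals to the bottom strand there with its 3' end pointing downstream.
Reverse complement of the reverse primer: TACTTGGTGGCCTCAGGG. This occurs on the top strand at positions 179–196.
Product length = (reverse-primer end) − (forward-primer start) + 1 = 196 − 100 + 1 = 97 bp.

97 bp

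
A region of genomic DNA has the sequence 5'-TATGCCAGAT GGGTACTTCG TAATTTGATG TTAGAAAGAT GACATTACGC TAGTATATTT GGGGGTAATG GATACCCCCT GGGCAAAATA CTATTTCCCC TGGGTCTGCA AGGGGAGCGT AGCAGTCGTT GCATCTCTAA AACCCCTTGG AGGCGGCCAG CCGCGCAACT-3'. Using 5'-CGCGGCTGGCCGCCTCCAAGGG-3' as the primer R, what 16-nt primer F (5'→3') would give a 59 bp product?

5'-TGCAAGGGGAGCGTAG-3'

The reverse primer's reverse complement CCCTTGGAGGCGGCCAGCCGCG matches the template at positions 144–165, so the product ends at position 165.
A 59 bp product then starts at position 165 − 59 + 1 = 107.
The forward primer is identical to the top strand there: TGCAAGGGGAGCGTAG.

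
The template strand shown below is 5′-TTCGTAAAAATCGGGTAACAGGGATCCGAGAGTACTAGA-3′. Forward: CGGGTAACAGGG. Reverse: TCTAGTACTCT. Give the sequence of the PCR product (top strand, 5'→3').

The forward primer matches the template at positions 12–23.
The reverse primer's reverse complement is AGAGTACTAGA, which matches the template at positions 29–39.
The product is the template from position 12 through 39 (28 bp).

5'-CGGGTAACAGGGATCCGAGAGTACTAGA-3'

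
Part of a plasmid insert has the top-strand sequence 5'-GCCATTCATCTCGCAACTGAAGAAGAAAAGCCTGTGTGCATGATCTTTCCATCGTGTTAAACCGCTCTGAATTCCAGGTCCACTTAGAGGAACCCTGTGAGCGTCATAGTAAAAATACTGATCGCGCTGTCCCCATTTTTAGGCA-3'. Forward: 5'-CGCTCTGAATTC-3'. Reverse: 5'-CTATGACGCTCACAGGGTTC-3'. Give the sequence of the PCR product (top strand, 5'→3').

5'-CGCTCTGAATTCCAGGTCCACTTAGAGGAACCCTGTGAGCGTCATAG-3'

The forward primer matches the template at positions 63–74.
Taking the reverse complement of CTATGACGCTCACAGGGTTC gives GAACCCTGTGAGCGTCATAG, found at positions 90–109 on the template; the primer anneals here to the top strand with its 3' end pointing upstream.
The product is the template from position 63 through 109 (47 bp).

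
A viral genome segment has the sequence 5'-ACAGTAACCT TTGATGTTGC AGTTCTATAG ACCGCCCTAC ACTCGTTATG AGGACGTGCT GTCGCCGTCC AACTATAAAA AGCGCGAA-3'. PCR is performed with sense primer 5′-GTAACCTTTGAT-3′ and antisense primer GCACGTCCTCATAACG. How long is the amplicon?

56 bp

Forward primer GTAACCTTTGAT is found on the top strand at positions 4–15.
Reverse complement of the reverse primer: CGTTATGAGGACGTGC. This occurs on the top strand at positions 44–59.
The product runs from position 4 to position 59, so its length is 59 − 4 + 1 = 56 bp.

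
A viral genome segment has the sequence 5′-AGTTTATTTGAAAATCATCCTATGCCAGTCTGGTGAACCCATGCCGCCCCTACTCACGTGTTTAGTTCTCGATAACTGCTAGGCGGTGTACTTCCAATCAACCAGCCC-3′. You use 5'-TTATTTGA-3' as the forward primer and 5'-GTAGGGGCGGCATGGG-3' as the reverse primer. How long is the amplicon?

50 bp

Forward primer TTATTTGA is found on the top strand at positions 4–11.
The reverse primer's reverse complement is CCCATGCCGCCCCTAC, which matches the template at positions 38–53.
The product runs from position 4 to position 53, so its length is 53 − 4 + 1 = 50 bp.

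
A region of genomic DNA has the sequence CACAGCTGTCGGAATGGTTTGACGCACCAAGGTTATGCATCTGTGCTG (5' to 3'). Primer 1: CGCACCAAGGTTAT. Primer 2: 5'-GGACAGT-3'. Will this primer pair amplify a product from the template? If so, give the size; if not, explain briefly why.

No product — primer 2 has no binding site in the template.

Primer 2 (GGACAGT) does not match the top strand, and its reverse complement ACTGTCC does not match either.
With no annealing site for primer 2, no amplification occurs.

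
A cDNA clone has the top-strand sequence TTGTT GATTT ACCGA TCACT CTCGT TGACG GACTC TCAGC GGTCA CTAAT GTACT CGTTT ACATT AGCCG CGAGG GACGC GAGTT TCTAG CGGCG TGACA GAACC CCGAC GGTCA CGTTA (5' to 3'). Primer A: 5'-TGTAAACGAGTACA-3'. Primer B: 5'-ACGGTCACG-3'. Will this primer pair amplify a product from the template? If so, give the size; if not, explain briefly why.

No product — the primers' 3' ends point away from each other.

Primer A (TGTAAACGAGTACA) has reverse complement TGTACTCGTTTACA, which matches the top strand at positions 50–63; primer A anneals to the top strand there with its 3' end pointing upstream toward position 50.
Primer B (ACGGTCACG) matches the top strand directly at positions 109–117; it anneals to the bottom strand with its 3' end pointing downstream toward position 117.
The 3' ends diverge (primer A extends toward position 1, primer B toward position 120), so the primers never converge on a shared product.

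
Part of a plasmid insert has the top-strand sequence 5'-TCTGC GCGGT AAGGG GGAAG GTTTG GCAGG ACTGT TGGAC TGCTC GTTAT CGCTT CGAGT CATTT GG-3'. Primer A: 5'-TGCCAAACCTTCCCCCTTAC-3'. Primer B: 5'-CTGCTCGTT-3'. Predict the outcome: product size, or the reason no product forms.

Primer A (TGCCAAACCTTCCCCCTTAC) has reverse complement GTAAGGGGGAAGGTTTGGCA, which matches the top strand at positions 9–28; primer A anneals to the top strand there with its 3' end pointing upstream toward position 9.
Primer B (CTGCTCGTT) matches the top strand directly at positions 40–48; it anneals to the bottom strand with its 3' end pointing downstream toward position 48.
The 3' ends diverge (primer A extends toward position 1, primer B toward position 67), so the primers never converge on a shared product.

No product — the primers' 3' ends point away from each other.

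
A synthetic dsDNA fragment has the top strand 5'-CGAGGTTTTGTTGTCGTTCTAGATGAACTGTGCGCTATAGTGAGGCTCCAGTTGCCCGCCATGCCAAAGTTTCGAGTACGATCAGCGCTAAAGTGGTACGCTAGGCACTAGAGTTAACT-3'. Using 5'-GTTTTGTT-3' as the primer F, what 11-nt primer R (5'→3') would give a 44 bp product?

The forward primer binds at positions 5–12, so a 44 bp product ends at position 5 + 44 − 1 = 48.
The reverse primer anneals to the top strand over positions 38–48, i.e. to TAGTGAGGCTC.
Its sequence written 5'→3' is the reverse complement: GAGCCTCACTA.

5'-GAGCCTCACTA-3'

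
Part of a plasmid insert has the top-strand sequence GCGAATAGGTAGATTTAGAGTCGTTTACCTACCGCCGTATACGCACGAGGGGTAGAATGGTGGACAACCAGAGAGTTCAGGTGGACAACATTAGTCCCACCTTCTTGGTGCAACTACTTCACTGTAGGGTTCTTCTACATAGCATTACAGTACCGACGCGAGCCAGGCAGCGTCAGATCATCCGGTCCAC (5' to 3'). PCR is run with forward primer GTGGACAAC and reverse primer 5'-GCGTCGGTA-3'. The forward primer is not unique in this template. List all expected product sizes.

The forward primer GTGGACAAC matches the top strand at positions 60–68, 81–89.
The reverse primer's reverse complement is TACCGACGC, matching at positions 151–159.
Each forward site pairs with the reverse site to give a product ending at position 159: sizes 100, 79 bp.

100 bp, 79 bp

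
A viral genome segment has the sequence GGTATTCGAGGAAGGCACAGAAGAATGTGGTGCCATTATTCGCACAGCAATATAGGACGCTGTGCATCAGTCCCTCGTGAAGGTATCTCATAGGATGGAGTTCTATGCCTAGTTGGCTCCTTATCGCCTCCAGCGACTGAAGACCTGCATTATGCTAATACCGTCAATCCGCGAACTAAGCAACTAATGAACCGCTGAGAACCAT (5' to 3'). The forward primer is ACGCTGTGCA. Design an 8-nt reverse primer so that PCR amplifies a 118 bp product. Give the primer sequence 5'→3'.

The forward primer binds at positions 57–66, so a 118 bp product ends at position 57 + 118 − 1 = 174.
The reverse primer anneals to the top strand over positions 167–174, i.e. to ATCCGCGA.
Its sequence written 5'→3' is the reverse complement: TCGCGGAT.

5'-TCGCGGAT-3'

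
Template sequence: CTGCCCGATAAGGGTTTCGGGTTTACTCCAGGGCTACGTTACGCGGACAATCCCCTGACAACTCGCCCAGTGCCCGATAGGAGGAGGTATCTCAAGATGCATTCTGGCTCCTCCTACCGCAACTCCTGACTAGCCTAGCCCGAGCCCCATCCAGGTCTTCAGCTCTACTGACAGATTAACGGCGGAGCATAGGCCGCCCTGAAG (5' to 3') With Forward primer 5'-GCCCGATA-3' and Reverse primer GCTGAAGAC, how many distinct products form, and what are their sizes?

The forward primer GCCCGATA matches the top strand at positions 3–10, 72–79.
The reverse primer's reverse complement is GTCTTCAGC, matching at positions 155–163.
Each forward site pairs with the reverse site to give a product ending at position 163: sizes 161, 92 bp.

Two products: 161 bp, 92 bp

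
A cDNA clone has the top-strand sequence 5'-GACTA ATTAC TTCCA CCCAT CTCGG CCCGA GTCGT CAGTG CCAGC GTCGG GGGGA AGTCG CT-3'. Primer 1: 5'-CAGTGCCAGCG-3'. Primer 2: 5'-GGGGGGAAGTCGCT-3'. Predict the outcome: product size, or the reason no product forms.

No product — both primers anneal to the same strand and extend in the same direction.

Primer 1 (CAGTGCCAGCG) matches the top strand at positions 36–46 (3' end points downstream).
Primer 2 (GGGGGGAAGTCGCT) also matches the top strand directly, at positions 49–62 — its reverse complement AGCGACTTCCCCCC is not present.
Both primers anneal to the bottom strand with 3' ends pointing the same way, so neither can prime synthesis back toward the other.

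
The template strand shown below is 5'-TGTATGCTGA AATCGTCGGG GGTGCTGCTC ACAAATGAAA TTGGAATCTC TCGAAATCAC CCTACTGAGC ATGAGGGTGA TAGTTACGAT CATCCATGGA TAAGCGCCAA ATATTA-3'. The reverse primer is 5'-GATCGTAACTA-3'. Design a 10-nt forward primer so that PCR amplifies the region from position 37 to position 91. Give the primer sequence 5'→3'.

5'-GAAATTGGAA-3'

The reverse primer's reverse complement TAGTTACGATC matches the template at positions 81–91; the product starts at position 37.
The forward primer is identical to the top strand over positions 37–46: GAAATTGGAA.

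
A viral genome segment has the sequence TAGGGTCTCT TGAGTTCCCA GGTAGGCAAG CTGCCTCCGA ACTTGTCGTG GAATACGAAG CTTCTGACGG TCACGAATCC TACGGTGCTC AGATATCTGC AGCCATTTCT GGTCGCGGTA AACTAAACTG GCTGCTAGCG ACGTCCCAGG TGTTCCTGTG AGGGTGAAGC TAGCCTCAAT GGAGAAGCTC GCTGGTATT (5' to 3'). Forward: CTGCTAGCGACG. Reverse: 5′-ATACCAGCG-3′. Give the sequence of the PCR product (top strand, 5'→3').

Forward primer CTGCTAGCGACG is found on the top strand at positions 132–143.
The reverse primer's reverse complement is CGCTGGTAT, which matches the template at positions 190–198.
The product is the template from position 132 through 198 (67 bp).

5'-CTGCTAGCGACGTCCCAGGTGTTCCTGTGAGGGTGAAGCTAGCCTCAATGGAGAAGCTCGCTGGTAT-3'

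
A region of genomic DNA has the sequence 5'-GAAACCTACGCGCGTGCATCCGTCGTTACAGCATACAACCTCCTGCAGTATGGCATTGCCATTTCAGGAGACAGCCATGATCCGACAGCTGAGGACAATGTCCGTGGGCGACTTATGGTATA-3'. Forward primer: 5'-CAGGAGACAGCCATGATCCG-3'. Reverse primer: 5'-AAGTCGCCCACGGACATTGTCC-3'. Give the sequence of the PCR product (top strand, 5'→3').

Scanning the template, CAGGAGACAGCCATGATCCG occurs at positions 65–84; this primer anneals to the bottom strand there with its 3' end pointing downstream.
The reverse primer's reverse complement is GGACAATGTCCGTGGGCGACTT, which matches the template at positions 93–114.
The product is the template from position 65 through 114 (50 bp).

5'-CAGGAGACAGCCATGATCCGACAGCTGAGGACAATGTCCGTGGGCGACTT-3'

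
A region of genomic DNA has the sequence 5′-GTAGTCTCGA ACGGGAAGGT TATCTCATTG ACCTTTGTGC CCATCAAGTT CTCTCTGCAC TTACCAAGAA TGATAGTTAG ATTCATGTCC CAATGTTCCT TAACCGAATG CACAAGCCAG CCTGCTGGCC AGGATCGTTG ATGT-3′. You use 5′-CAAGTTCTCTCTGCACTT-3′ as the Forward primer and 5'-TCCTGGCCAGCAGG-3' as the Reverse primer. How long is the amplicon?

90 bp

Forward primer CAAGTTCTCTCTGCACTT is found on the top strand at positions 45–62.
Reverse complement of the reverse primer: CCTGCTGGCCAGGA. This occurs on the top strand at positions 121–134.
Amplicon spans positions 45–134: 90 bp.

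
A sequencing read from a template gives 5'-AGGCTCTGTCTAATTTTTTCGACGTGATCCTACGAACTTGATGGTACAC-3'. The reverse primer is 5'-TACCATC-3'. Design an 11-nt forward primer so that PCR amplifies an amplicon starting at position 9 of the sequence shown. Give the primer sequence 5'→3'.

The reverse primer's reverse complement GATGGTA matches the template at positions 40–46; the product starts at position 9.
The forward primer is identical to the top strand over positions 9–19: TCTAATTTTTT.

5'-TCTAATTTTTT-3'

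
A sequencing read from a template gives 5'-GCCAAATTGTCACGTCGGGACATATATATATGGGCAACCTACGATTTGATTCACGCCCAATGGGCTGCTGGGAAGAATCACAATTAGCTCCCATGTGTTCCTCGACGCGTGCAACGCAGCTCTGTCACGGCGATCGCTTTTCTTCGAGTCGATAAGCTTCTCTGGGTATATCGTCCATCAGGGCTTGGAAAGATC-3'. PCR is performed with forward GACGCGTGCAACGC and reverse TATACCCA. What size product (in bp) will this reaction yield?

Forward primer GACGCGTGCAACGC is found on the top strand at positions 104–117.
Reverse complement of the reverse primer: TGGGTATA. This occurs on the top strand at positions 163–170.
The product runs from position 104 to position 170, so its length is 170 − 104 + 1 = 67 bp.

67 bp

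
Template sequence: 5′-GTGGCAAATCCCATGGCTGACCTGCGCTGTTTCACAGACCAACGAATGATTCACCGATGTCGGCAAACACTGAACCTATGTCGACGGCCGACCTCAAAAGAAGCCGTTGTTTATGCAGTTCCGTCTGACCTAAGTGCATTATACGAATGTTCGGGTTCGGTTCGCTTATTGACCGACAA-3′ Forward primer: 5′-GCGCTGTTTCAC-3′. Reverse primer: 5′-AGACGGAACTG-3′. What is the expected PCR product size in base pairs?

Forward primer GCGCTGTTTCAC is found on the top strand at positions 24–35.
The reverse primer's reverse complement is CAGTTCCGTCT, which matches the template at positions 116–126.
Amplicon spans positions 24–126: 103 bp.

103 bp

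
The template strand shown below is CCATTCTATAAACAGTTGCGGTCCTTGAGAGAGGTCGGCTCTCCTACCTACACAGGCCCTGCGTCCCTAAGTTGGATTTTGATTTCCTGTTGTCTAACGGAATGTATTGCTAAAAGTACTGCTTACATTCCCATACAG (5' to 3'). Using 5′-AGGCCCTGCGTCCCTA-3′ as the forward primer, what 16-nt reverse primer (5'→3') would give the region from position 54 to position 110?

The product's 3' end on the top strand is position 110.
The reverse primer anneals to the top strand over positions 95–110, i.e. to TAACGGAATGTATTGC.
Its sequence written 5'→3' is the reverse complement: GCAATACATTCCGTTA.

5'-GCAATACATTCCGTTA-3'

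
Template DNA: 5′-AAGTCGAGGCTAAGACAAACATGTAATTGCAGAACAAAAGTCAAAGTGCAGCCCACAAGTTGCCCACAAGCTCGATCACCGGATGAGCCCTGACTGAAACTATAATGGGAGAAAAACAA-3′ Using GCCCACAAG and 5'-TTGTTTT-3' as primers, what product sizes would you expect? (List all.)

69 bp, 58 bp

The forward primer GCCCACAAG matches the top strand at positions 51–59, 62–70.
The reverse primer's reverse complement is AAAACAA, matching at positions 113–119.
Each forward site pairs with the reverse site to give a product ending at position 119: sizes 69, 58 bp.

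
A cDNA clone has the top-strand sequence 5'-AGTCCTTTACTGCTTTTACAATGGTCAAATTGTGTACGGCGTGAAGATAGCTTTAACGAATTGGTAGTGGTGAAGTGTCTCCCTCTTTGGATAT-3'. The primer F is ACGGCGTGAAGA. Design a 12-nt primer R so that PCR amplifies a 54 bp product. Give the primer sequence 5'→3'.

5'-CAAAGAGGGAGA-3'

The forward primer binds at positions 36–47, so a 54 bp product ends at position 36 + 54 − 1 = 89.
The reverse primer anneals to the top strand over positions 78–89, i.e. to TCTCCCTCTTTG.
Its sequence written 5'→3' is the reverse complement: CAAAGAGGGAGA.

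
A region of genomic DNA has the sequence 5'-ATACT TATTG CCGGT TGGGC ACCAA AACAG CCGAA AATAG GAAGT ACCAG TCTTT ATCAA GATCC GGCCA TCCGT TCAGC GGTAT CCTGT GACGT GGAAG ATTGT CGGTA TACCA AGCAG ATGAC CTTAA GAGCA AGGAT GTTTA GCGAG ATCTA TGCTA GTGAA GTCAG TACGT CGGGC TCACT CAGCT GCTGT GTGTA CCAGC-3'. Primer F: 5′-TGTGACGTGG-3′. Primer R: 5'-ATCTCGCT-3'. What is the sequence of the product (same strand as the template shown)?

Forward primer TGTGACGTGG is found on the top strand at positions 88–97.
Reverse complement of the reverse primer: AGCGAGAT. This occurs on the top strand at positions 145–152.
The product is the template from position 88 through 152 (65 bp).

5'-TGTGACGTGGAAGATTGTCGGTATACCAAGCAGATGACCTTAAGAGCAAGGATGTTTAGCGAGAT-3'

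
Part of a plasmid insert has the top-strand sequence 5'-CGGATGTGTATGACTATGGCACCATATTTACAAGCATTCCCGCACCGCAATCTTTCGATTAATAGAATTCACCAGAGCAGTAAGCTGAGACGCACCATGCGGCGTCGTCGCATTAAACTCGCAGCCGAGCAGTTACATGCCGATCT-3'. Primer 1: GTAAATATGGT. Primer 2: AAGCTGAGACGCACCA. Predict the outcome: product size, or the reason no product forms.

No product — the primers' 3' ends point away from each other.

Primer 1 (GTAAATATGGT) has reverse complement ACCATATTTAC, which matches the top strand at positions 21–31; primer 1 anneals to the top strand there with its 3' end pointing upstream toward position 21.
Primer 2 (AAGCTGAGACGCACCA) matches the top strand directly at positions 82–97; it anneals to the bottom strand with its 3' end pointing downstream toward position 97.
The 3' ends diverge (primer 1 extends toward position 1, primer 2 toward position 146), so the primers never converge on a shared product.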